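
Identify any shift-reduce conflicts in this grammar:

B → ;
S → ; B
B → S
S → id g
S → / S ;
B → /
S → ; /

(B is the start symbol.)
A shift-reduce conflict occurs when an LR(0) state has both:
  - a complete (reduce) item [A → α .] (dot at the end), and
  - a shift item [B → β . c γ] (dot before a terminal).

Augment with B' → B and build the canonical LR(0) collection (I0 = CLOSURE({[B' → . B]}), then GOTO on every symbol after a dot until no new states appear). It has 13 states:
  I0: { [B → . /], [B → . ;], [B → . S], [B' → . B], [S → . / S ;], [S → . ; /], [S → . ; B], [S → . id g] }  — shift
  I1: { [B → / .], [S → . / S ;], [S → . ; /], [S → . ; B], [S → . id g], [S → / . S ;] }  — shift, reduce
  I2: { [B → . /], [B → . ;], [B → . S], [B → ; .], [S → . / S ;], [S → . ; /], [S → . ; B], [S → . id g], [S → ; . /], [S → ; . B] }  — shift, reduce
  I3: { [B' → B .] }  — accept
  I4: { [B → S .] }  — reduce
  I5: { [S → id . g] }  — shift
  I6: { [S → id g .] }  — reduce
  I7: { [B → / .], [S → . / S ;], [S → . ; /], [S → . ; B], [S → . id g], [S → / . S ;], [S → ; / .] }  — shift, 2 reduces
  I8: { [S → ; B .] }  — reduce
  I9: { [S → . / S ;], [S → . ; /], [S → . ; B], [S → . id g], [S → / . S ;] }  — shift
  I10: { [B → . /], [B → . ;], [B → . S], [S → . / S ;], [S → . ; /], [S → . ; B], [S → . id g], [S → ; . /], [S → ; . B] }  — shift
  I11: { [S → / S . ;] }  — shift
  I12: { [S → / S ; .] }  — reduce

I1 contains reduce item [B → / .] and shift items [S → . / S ;], [S → . ; /], [S → . ; B], [S → . id g] — shift-reduce conflict.
I2 contains reduce item [B → ; .] and shift items [B → . /], [B → . ;], [S → . / S ;], [S → . ; /], [S → ; . /], [S → . ; B], [S → . id g] — shift-reduce conflict.
I7 contains reduce items [B → / .], [S → ; / .] and shift items [S → . / S ;], [S → . ; /], [S → . ; B], [S → . id g] — shift-reduce conflict.

Answer: Yes — I1: [B → / .] vs [S → . / S ;]; I2: [B → ; .] vs [B → . /]; I7: [B → / .] vs [S → . / S ;]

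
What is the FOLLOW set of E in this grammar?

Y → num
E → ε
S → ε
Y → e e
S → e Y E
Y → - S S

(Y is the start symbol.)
{ $, 'e' }

To compute FOLLOW(E), find every occurrence of E on a right-hand side N → α E β: add FIRST(β) \ {ε}, and if β is empty or nullable also add FOLLOW(N). Iterate to a fixed point.

In S → e Y E: E is at the end, add FOLLOW(S)

The FOLLOW sets referred to above (computed the same way, to a fixed point):
  FOLLOW(S) = { $, 'e' }

Taking the union: FOLLOW(E) = { $, 'e' }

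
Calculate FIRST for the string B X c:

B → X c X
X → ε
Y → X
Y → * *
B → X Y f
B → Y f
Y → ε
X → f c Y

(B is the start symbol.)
{ '*', 'c', 'f' }

FIRST sets of the non-terminals involved (from the grammar, by fixed-point iteration):
  FIRST(B) = { '*', 'c', 'f' }

To compute FIRST(B X c), process the symbols left to right:
Symbol B is a non-terminal. Add FIRST(B) \ {ε} = { '*', 'c', 'f' }
B is not nullable (ε ∉ FIRST(B)), so stop here.
FIRST(B X c) = { '*', 'c', 'f' }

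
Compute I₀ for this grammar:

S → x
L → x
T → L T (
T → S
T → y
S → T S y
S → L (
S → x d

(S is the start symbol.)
{ [L → . x], [S → . L (], [S → . T S y], [S → . x d], [S → . x], [S' → . S], [T → . L T (], [T → . S], [T → . y] }

First, augment the grammar with S' → S
I₀ = CLOSURE({ [S' → . S] }):
  [S' → . S] has the dot before S: add [S → . x], [S → . T S y], [S → . L (], [S → . x d]
  [S → . T S y] has the dot before T: add [T → . L T (], [T → . S], [T → . y]
  [S → . L (] has the dot before L: add [L → . x]
No further items can be added.

I₀ = { [L → . x], [S → . L (], [S → . T S y], [S → . x d], [S → . x], [S' → . S], [T → . L T (], [T → . S], [T → . y] }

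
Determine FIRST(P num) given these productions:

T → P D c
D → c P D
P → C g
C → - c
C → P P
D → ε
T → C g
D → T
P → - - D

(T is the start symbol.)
{ '-' }

FIRST sets of the non-terminals involved (from the grammar, by fixed-point iteration):
  FIRST(P) = { '-' }

To compute FIRST(P num), process the symbols left to right:
Symbol P is a non-terminal. Add FIRST(P) \ {ε} = { '-' }
P is not nullable (ε ∉ FIRST(P)), so stop here.
FIRST(P num) = { '-' }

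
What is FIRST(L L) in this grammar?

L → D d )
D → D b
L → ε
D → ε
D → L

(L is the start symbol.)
{ 'b', 'd', ε }

FIRST sets of the non-terminals involved (from the grammar, by fixed-point iteration):
  FIRST(L) = { 'b', 'd', ε }

To compute FIRST(L L), process the symbols left to right:
Symbol L is a non-terminal. Add FIRST(L) \ {ε} = { 'b', 'd' }
L is nullable (ε ∈ FIRST(L)), continue to the next symbol.
Symbol L is a non-terminal. Add FIRST(L) \ {ε} = { 'b', 'd' }
L is nullable (ε ∈ FIRST(L)), continue to the next symbol.
All symbols are nullable, so ε is in the result.
FIRST(L L) = { 'b', 'd', ε }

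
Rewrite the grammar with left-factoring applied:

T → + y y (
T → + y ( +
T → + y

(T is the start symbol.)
Left-factoring transforms A → αβ₁ | αβ₂ into A → αA' and A' → β₁ | β₂
(α is the longest common prefix among the alternatives). Repeat until
no nonterminal has two alternatives with a common prefix.

Round 1: T has alternatives sharing prefix '+ y'. Introduce T': T → + y T'
  Add: T' → y (
  Add: T' → ( +
  Add: T' → ε

No remaining common prefixes — done.

Resulting grammar:
T → + y T'
T' → y (
T' → ( +
T' → ε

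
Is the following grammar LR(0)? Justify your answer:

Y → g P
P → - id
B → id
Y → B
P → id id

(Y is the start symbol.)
A grammar is LR(0) if no state in the canonical LR(0) collection has:
  - both a shift item (dot before a terminal) and a complete item (shift-reduce conflict), or
  - two or more complete items (reduce-reduce conflict; the accept item [Y' → Y .] counts as a complete item here).

Augment with Y' → Y and build the canonical LR(0) collection (I0 = CLOSURE({[Y' → . Y]}), then GOTO on every symbol after a dot until no new states appear). It has 10 states:
  I0: { [B → . id], [Y → . B], [Y → . g P], [Y' → . Y] }  — shift
  I1: { [Y → B .] }  — reduce
  I2: { [Y' → Y .] }  — accept
  I3: { [P → . - id], [P → . id id], [Y → g . P] }  — shift
  I4: { [B → id .] }  — reduce
  I5: { [P → - . id] }  — shift
  I6: { [Y → g P .] }  — reduce
  I7: { [P → id . id] }  — shift
  I8: { [P → id id .] }  — reduce
  I9: { [P → - id .] }  — reduce

Every state is either a pure shift/goto state or contains exactly one complete item and nothing to shift — no conflicts. The grammar is LR(0).

Answer: Yes, the grammar is LR(0)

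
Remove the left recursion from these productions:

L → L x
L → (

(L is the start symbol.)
L → ( L'
L' → x L'
L' → ε

L is directly left-recursive. The standard transformation for
  A → A α₁ | ... | A α_m | β₁ | ... | β_n
is
  A  → β₁ A' | ... | β_n A'
  A' → α₁ A' | ... | α_m A' | ε

L → ( becomes L → ( L'
L → L x becomes L' → x L'
Add L' → ε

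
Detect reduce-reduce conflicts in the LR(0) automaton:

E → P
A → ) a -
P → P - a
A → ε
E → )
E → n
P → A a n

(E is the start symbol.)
A reduce-reduce conflict occurs when an LR(0) state has two complete items [A → α .] and [B → β .] — both call for a reduction, and with no lookahead the parser cannot choose between them.

Augment with E' → E and build the canonical LR(0) collection (I0 = CLOSURE({[E' → . E]}), then GOTO on every symbol after a dot until no new states appear). It has 12 states:
  I0: { [A → . ) a -], [A → .], [E → . )], [E → . P], [E → . n], [E' → . E], [P → . A a n], [P → . P - a] }  — shift, reduce
  I1: { [A → ) . a -], [E → ) .] }  — shift, reduce
  I2: { [P → A . a n] }  — shift
  I3: { [E' → E .] }  — accept
  I4: { [E → P .], [P → P . - a] }  — shift, reduce
  I5: { [E → n .] }  — reduce
  I6: { [P → P - . a] }  — shift
  I7: { [P → P - a .] }  — reduce
  I8: { [P → A a . n] }  — shift
  I9: { [P → A a n .] }  — reduce
  I10: { [A → ) a . -] }  — shift
  I11: { [A → ) a - .] }  — reduce

No state contains more than one complete item.

Answer: No reduce-reduce conflicts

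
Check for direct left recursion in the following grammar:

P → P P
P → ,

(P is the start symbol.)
P → P P: LEFT RECURSIVE (starts with P)
P → ,: starts with ','

The grammar has direct left recursion on: P.

Answer: Yes, P is left-recursive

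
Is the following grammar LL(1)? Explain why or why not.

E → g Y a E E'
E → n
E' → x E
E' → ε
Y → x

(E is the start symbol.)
Relevant sets:
  FOLLOW(E') = { $, 'x' }

For E:
  PREDICT(E → g Y a E E') = { 'g' }
  PREDICT(E → n) = { 'n' }
For E':
  PREDICT(E' → x E) = { 'x' }
  PREDICT(E' → ε) = { $, 'x' }
Y has a single production, so nothing to check there.

Conflict found: Predict set conflict for E': { 'x' }
The grammar is NOT LL(1).

Answer: No. Predict set conflict for E': { 'x' }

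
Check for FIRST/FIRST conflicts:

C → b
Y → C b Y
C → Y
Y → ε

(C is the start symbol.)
FIRST sets of the non-terminals at (or reachable through a nullable prefix from) the front of some alternative:
  FIRST(Y) = { 'b', ε }
  FIRST(C) = { 'b', ε }

Productions for C:
  C → b: FIRST = { 'b' }
  C → Y: FIRST = { 'b', ε }
Productions for Y:
  Y → C b Y: FIRST = { 'b' }
  Y → ε: FIRST = { ε }

Conflict for C: C → b and C → Y
  Overlap: { 'b' }

Answer: Yes. C → b / C → Y on { 'b' }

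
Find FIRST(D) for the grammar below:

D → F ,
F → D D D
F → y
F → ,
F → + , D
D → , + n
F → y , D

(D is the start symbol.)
To compute FIRST(D), examine every production with D on the left-hand side, reading each right-hand side left to right until a non-nullable symbol is reached.

FIRST sets of the other non-terminals involved (by the same procedure, iterated to a fixed point):
  FIRST(F) = { '+', ',', 'y' }

From D → F ,:
  - F is a non-terminal: add FIRST(F) \ {ε} = { '+', ',', 'y' }
    F is not nullable, so stop
From D → , + n:
  - ',' is a terminal: add ',' and stop

Collecting: FIRST(D) = { '+', ',', 'y' }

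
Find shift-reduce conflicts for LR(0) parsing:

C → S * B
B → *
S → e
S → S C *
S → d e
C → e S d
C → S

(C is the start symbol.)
Augment with C' → C and build the canonical LR(0) collection (I0 = CLOSURE({[C' → . C]}), then GOTO on every symbol after a dot until no new states appear). It has 14 states:
  I0: { [C → . S * B], [C → . S], [C → . e S d], [C' → . C], [S → . S C *], [S → . d e], [S → . e] }  — shift
  I1: { [C' → C .] }  — accept
  I2: { [C → . S * B], [C → . S], [C → . e S d], [C → S . * B], [C → S .], [S → . S C *], [S → . d e], [S → . e], [S → S . C *] }  — shift, reduce
  I3: { [S → d . e] }  — shift
  I4: { [C → e . S d], [S → . S C *], [S → . d e], [S → . e], [S → e .] }  — shift, reduce
  I5: { [C → . S * B], [C → . S], [C → . e S d], [C → e S . d], [S → . S C *], [S → . d e], [S → . e], [S → S . C *] }  — shift
  I6: { [S → e .] }  — reduce
  I7: { [S → S C . *] }  — shift
  I8: { [C → e S d .], [S → d . e] }  — shift, reduce
  I9: { [S → d e .] }  — reduce
  I10: { [S → S C * .] }  — reduce
  I11: { [B → . *], [C → S * . B] }  — shift
  I12: { [B → * .] }  — reduce
  I13: { [C → S * B .] }  — reduce

I2 contains reduce item [C → S .] and shift items [C → S . * B], [C → . e S d], [S → . d e], [S → . e] — shift-reduce conflict.
I4 contains reduce item [S → e .] and shift items [S → . d e], [S → . e] — shift-reduce conflict.
I8 contains reduce item [C → e S d .] and shift item [S → d . e] — shift-reduce conflict.

Answer: Yes — I2: [C → S .] vs [C → S . * B]; I4: [S → e .] vs [S → . d e]; I8: [C → e S d .] vs [S → d . e]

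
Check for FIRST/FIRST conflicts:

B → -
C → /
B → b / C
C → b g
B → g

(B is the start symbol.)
Productions for B:
  B → -: FIRST = { '-' }
  B → b / C: FIRST = { 'b' }
  B → g: FIRST = { 'g' }
Productions for C:
  C → /: FIRST = { '/' }
  C → b g: FIRST = { 'b' }

All alternatives of each non-terminal have pairwise disjoint FIRST sets.

Answer: No FIRST/FIRST conflicts.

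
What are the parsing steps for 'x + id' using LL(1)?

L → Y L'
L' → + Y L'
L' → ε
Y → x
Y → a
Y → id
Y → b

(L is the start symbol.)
Stack is shown with the top on the left.

Stack     Input     Action
--------------------------
L $       x + id $  output L → Y L'
Y L' $    x + id $  output Y → x
x L' $    x + id $  match 'x'
L' $      + id $    output L' → + Y L'
+ Y L' $  + id $    match '+'
Y L' $    id $      output Y → id
id L' $   id $      match 'id'
L' $      $         output L' → ε
$         $         accept

The string is accepted.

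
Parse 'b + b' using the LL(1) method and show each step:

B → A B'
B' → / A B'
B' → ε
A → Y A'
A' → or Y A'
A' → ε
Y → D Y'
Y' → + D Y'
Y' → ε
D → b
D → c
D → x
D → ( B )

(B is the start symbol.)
LL(1) parsing maintains a stack (initially the start symbol over $) and the input. At each step: if the stack top is a terminal, match it against the current input token; if it is a non-terminal N, replace it with the RHS of M[N, lookahead] (the unique production whose predict set contains the lookahead).

Stack is shown with the top on the left.

Stack           Input    Action
-------------------------------
B $             b + b $  output B → A B'
A B' $          b + b $  output A → Y A'
Y A' B' $       b + b $  output Y → D Y'
D Y' A' B' $    b + b $  output D → b
b Y' A' B' $    b + b $  match 'b'
Y' A' B' $      + b $    output Y' → + D Y'
+ D Y' A' B' $  + b $    match '+'
D Y' A' B' $    b $      output D → b
b Y' A' B' $    b $      match 'b'
Y' A' B' $      $        output Y' → ε
A' B' $         $        output A' → ε
B' $            $        output B' → ε
$               $        accept

The string is accepted.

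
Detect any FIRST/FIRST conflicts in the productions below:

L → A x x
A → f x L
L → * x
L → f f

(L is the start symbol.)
Yes. L → A x x / L → f f on { 'f' }

FIRST sets of the non-terminals at (or reachable through a nullable prefix from) the front of some alternative:
  FIRST(A) = { 'f' }

Productions for L:
  L → A x x: FIRST = { 'f' }
  L → * x: FIRST = { '*' }
  L → f f: FIRST = { 'f' }
A has only one production, so no FIRST/FIRST conflict is possible there.

Conflict for L: L → A x x and L → f f
  Overlap: { 'f' }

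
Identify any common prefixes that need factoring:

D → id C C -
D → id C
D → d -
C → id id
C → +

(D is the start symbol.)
Left-factoring is needed when two productions for the same non-terminal
share a common prefix on the right-hand side.

Productions for D:
  D → id C C -
  D → id C
  D → d -
Productions for C:
  C → id id
  C → +

Found common prefix 'id C' in productions for D

Answer: Yes, D has productions with common prefix 'id C'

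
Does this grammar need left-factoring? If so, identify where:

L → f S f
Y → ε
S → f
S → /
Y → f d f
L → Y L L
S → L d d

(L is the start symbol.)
No, left-factoring is not needed

Left-factoring is needed when two productions for the same non-terminal
share a common prefix on the right-hand side.

Productions for L:
  L → f S f
  L → Y L L
Productions for Y:
  Y → ε
  Y → f d f
Productions for S:
  S → f
  S → /
  S → L d d

No common prefixes found.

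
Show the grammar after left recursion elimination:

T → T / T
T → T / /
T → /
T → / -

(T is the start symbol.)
T → / T'
T → / - T'
T' → / T T'
T' → / / T'
T' → ε

T is directly left-recursive. The standard transformation for
  A → A α₁ | ... | A α_m | β₁ | ... | β_n
is
  A  → β₁ A' | ... | β_n A'
  A' → α₁ A' | ... | α_m A' | ε

T → / becomes T → / T'
T → / - becomes T → / - T'
T → T / T becomes T' → / T T'
T → T / / becomes T' → / / T'
Add T' → ε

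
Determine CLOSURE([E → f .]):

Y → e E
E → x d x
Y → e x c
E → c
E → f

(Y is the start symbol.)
Start with: [E → f .]
The dot is at the end, so nothing is added.

CLOSURE = { [E → f .] }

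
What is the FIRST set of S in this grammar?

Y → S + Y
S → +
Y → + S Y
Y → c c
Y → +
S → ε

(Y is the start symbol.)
To compute FIRST(S), examine every production with S on the left-hand side, reading each right-hand side left to right until a non-nullable symbol is reached.

From S → +:
  - '+' is a terminal: add '+' and stop
From S → ε:
  - ε-production, so ε ∈ FIRST(S)

Collecting: FIRST(S) = { '+', ε }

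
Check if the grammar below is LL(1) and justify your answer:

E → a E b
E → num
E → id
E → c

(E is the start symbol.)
Yes, the grammar is LL(1).

For E:
  PREDICT(E → a E b) = { 'a' }
  PREDICT(E → num) = { 'num' }
  PREDICT(E → id) = { 'id' }
  PREDICT(E → c) = { 'c' }

All predict sets are disjoint. The grammar IS LL(1).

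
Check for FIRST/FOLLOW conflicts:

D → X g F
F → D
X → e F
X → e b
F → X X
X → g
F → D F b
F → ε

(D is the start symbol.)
Yes. F → D with FOLLOW(F) on { 'e', 'g' }; F → X X with FOLLOW(F) on { 'e', 'g' }; F → D F b with FOLLOW(F) on { 'e', 'g' }

Nullable non-terminals: F.
FIRST sets used below: FIRST(D) = { 'e', 'g' }, FIRST(X) = { 'e', 'g' }

F: nullable alternative(s) F → ε; FOLLOW(F) = { $, 'b', 'e', 'g' }
  F → D: FIRST \ {ε} = { 'e', 'g' } — overlaps FOLLOW(F) on { 'e', 'g' }: CONFLICT
  F → X X: FIRST \ {ε} = { 'e', 'g' } — overlaps FOLLOW(F) on { 'e', 'g' }: CONFLICT
  F → D F b: FIRST \ {ε} = { 'e', 'g' } — overlaps FOLLOW(F) on { 'e', 'g' }: CONFLICT
  F → ε: FIRST \ {ε} = { } — this is the only nullable alternative, skip

D, X have no nullable alternative, so no FIRST/FOLLOW check is needed there.

So the grammar has 3 FIRST/FOLLOW conflicts (marked CONFLICT above).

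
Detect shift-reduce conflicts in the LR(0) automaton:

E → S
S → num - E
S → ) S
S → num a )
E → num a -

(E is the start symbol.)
A shift-reduce conflict occurs when an LR(0) state has both:
  - a complete (reduce) item [A → α .] (dot at the end), and
  - a shift item [B → β . c γ] (dot before a terminal).

Augment with E' → E and build the canonical LR(0) collection (I0 = CLOSURE({[E' → . E]}), then GOTO on every symbol after a dot until no new states appear). It has 13 states:
  I0: { [E → . S], [E → . num a -], [E' → . E], [S → . ) S], [S → . num - E], [S → . num a )] }  — shift
  I1: { [S → ) . S], [S → . ) S], [S → . num - E], [S → . num a )] }  — shift
  I2: { [E' → E .] }  — accept
  I3: { [E → S .] }  — reduce
  I4: { [E → num . a -], [S → num . - E], [S → num . a )] }  — shift
  I5: { [E → . S], [E → . num a -], [S → . ) S], [S → . num - E], [S → . num a )], [S → num - . E] }  — shift
  I6: { [E → num a . -], [S → num a . )] }  — shift
  I7: { [S → num a ) .] }  — reduce
  I8: { [E → num a - .] }  — reduce
  I9: { [S → num - E .] }  — reduce
  I10: { [S → ) S .] }  — reduce
  I11: { [S → num . - E], [S → num . a )] }  — shift
  I12: { [S → num a . )] }  — shift

No state contains both a complete item and a shift item.

Answer: No shift-reduce conflicts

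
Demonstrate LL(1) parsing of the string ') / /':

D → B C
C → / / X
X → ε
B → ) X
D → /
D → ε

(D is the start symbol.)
LL(1) parsing maintains a stack (initially the start symbol over $) and the input. At each step: if the stack top is a terminal, match it against the current input token; if it is a non-terminal N, replace it with the RHS of M[N, lookahead] (the unique production whose predict set contains the lookahead).

Stack is shown with the top on the left.

Stack    Input    Action
------------------------
D $      ) / / $  output D → B C
B C $    ) / / $  output B → ) X
) X C $  ) / / $  match ')'
X C $    / / $    output X → ε
C $      / / $    output C → / / X
/ / X $  / / $    match '/'
/ X $    / $      match '/'
X $      $        output X → ε
$        $        accept

The string is accepted.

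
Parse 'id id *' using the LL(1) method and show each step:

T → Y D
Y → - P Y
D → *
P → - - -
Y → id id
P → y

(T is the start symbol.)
Stack is shown with the top on the left.

Stack      Input      Action
----------------------------
T $        id id * $  output T → Y D
Y D $      id id * $  output Y → id id
id id D $  id id * $  match 'id'
id D $     id * $     match 'id'
D $        * $        output D → *
* $        * $        match '*'
$          $          accept

The string is accepted.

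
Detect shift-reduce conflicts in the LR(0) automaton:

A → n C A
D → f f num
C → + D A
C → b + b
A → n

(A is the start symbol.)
A shift-reduce conflict occurs when an LR(0) state has both:
  - a complete (reduce) item [A → α .] (dot at the end), and
  - a shift item [B → β . c γ] (dot before a terminal).

Augment with A' → A and build the canonical LR(0) collection (I0 = CLOSURE({[A' → . A]}), then GOTO on every symbol after a dot until no new states appear). It has 14 states:
  I0: { [A → . n C A], [A → . n], [A' → . A] }  — shift
  I1: { [A' → A .] }  — accept
  I2: { [A → n . C A], [A → n .], [C → . + D A], [C → . b + b] }  — shift, reduce
  I3: { [C → + . D A], [D → . f f num] }  — shift
  I4: { [A → . n C A], [A → . n], [A → n C . A] }  — shift
  I5: { [C → b . + b] }  — shift
  I6: { [C → b + . b] }  — shift
  I7: { [C → b + b .] }  — reduce
  I8: { [A → n C A .] }  — reduce
  I9: { [A → . n C A], [A → . n], [C → + D . A] }  — shift
  I10: { [D → f . f num] }  — shift
  I11: { [D → f f . num] }  — shift
  I12: { [D → f f num .] }  — reduce
  I13: { [C → + D A .] }  — reduce

I2 contains reduce item [A → n .] and shift items [C → . + D A], [C → . b + b] — shift-reduce conflict.

Answer: Yes — I2: [A → n .] vs [C → . + D A]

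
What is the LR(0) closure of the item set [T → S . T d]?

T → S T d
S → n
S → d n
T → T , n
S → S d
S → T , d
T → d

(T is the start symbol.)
{ [S → . S d], [S → . T , d], [S → . d n], [S → . n], [T → . S T d], [T → . T , n], [T → . d], [T → S . T d] }

To compute CLOSURE, for each item [A → α.Bβ] where B is a non-terminal, add [B → .γ] for all productions B → γ; repeat for the newly added items until nothing changes.

Start with: [T → S . T d]
  [T → S . T d] has the dot before T: add [T → . S T d], [T → . T , n], [T → . d]
  [T → . S T d] has the dot before S: add [S → . n], [S → . d n], [S → . S d], [S → . T , d]
No further items can be added.

CLOSURE = { [S → . S d], [S → . T , d], [S → . d n], [S → . n], [T → . S T d], [T → . T , n], [T → . d], [T → S . T d] }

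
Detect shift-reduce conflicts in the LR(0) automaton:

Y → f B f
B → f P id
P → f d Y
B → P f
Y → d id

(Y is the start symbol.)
Augment with Y' → Y and build the canonical LR(0) collection (I0 = CLOSURE({[Y' → . Y]}), then GOTO on every symbol after a dot until no new states appear). It has 15 states:
  I0: { [Y → . d id], [Y → . f B f], [Y' → . Y] }  — shift
  I1: { [Y' → Y .] }  — accept
  I2: { [Y → d . id] }  — shift
  I3: { [B → . P f], [B → . f P id], [P → . f d Y], [Y → f . B f] }  — shift
  I4: { [Y → f B . f] }  — shift
  I5: { [B → P . f] }  — shift
  I6: { [B → f . P id], [P → . f d Y], [P → f . d Y] }  — shift
  I7: { [B → f P . id] }  — shift
  I8: { [P → f d . Y], [Y → . d id], [Y → . f B f] }  — shift
  I9: { [P → f . d Y] }  — shift
  I10: { [P → f d Y .] }  — reduce
  I11: { [B → f P id .] }  — reduce
  I12: { [B → P f .] }  — reduce
  I13: { [Y → f B f .] }  — reduce
  I14: { [Y → d id .] }  — reduce

No state contains both a complete item and a shift item.

Answer: No shift-reduce conflicts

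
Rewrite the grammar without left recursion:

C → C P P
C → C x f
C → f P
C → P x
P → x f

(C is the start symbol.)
C → f P C'
C → P x C'
C' → P P C'
C' → x f C'
C' → ε
P → x f

C is directly left-recursive. The standard transformation for
  A → A α₁ | ... | A α_m | β₁ | ... | β_n
is
  A  → β₁ A' | ... | β_n A'
  A' → α₁ A' | ... | α_m A' | ε

C → f P becomes C → f P C'
C → P x becomes C → P x C'
C → C P P becomes C' → P P C'
C → C x f becomes C' → x f C'
Add C' → ε

Productions for other non-terminals are unchanged:
  P → x f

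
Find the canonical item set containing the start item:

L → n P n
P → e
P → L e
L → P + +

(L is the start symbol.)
First, augment the grammar with L' → L
I₀ = CLOSURE({ [L' → . L] }):
  [L' → . L] has the dot before L: add [L → . n P n], [L → . P + +]
  [L → . P + +] has the dot before P: add [P → . e], [P → . L e]
No further items can be added.

I₀ = { [L → . P + +], [L → . n P n], [L' → . L], [P → . L e], [P → . e] }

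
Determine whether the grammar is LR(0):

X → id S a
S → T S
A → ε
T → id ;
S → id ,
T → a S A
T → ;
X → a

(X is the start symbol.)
Yes, the grammar is LR(0)

A grammar is LR(0) if no state in the canonical LR(0) collection has:
  - both a shift item (dot before a terminal) and a complete item (shift-reduce conflict), or
  - two or more complete items (reduce-reduce conflict; the accept item [X' → X .] counts as a complete item here).

Augment with X' → X and build the canonical LR(0) collection (I0 = CLOSURE({[X' → . X]}), then GOTO on every symbol after a dot until no new states appear). It has 15 states:
  I0: { [X → . a], [X → . id S a], [X' → . X] }  — shift
  I1: { [X' → X .] }  — accept
  I2: { [X → a .] }  — reduce
  I3: { [S → . T S], [S → . id ,], [T → . ;], [T → . a S A], [T → . id ;], [X → id . S a] }  — shift
  I4: { [T → ; .] }  — reduce
  I5: { [X → id S . a] }  — shift
  I6: { [S → . T S], [S → . id ,], [S → T . S], [T → . ;], [T → . a S A], [T → . id ;] }  — shift
  I7: { [S → . T S], [S → . id ,], [T → . ;], [T → . a S A], [T → . id ;], [T → a . S A] }  — shift
  I8: { [S → id . ,], [T → id . ;] }  — shift
  I9: { [S → id , .] }  — reduce
  I10: { [T → id ; .] }  — reduce
  I11: { [A → .], [T → a S . A] }  — reduce
  I12: { [T → a S A .] }  — reduce
  I13: { [S → T S .] }  — reduce
  I14: { [X → id S a .] }  — reduce

Every state is either a pure shift/goto state or contains exactly one complete item and nothing to shift — no conflicts. The grammar is LR(0).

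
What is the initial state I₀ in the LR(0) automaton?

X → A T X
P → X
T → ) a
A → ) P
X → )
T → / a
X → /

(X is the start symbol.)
{ [A → . ) P], [X → . )], [X → . /], [X → . A T X], [X' → . X] }

First, augment the grammar with X' → X
I₀ = CLOSURE({ [X' → . X] }):
  [X' → . X] has the dot before X: add [X → . A T X], [X → . )], [X → . /]
  [X → . A T X] has the dot before A: add [A → . ) P]
No further items can be added.

I₀ = { [A → . ) P], [X → . )], [X → . /], [X → . A T X], [X' → . X] }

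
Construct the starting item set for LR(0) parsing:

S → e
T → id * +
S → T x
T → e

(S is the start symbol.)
First, augment the grammar with S' → S
I₀ = CLOSURE({ [S' → . S] }):
  [S' → . S] has the dot before S: add [S → . e], [S → . T x]
  [S → . T x] has the dot before T: add [T → . id * +], [T → . e]
No further items can be added.

I₀ = { [S → . T x], [S → . e], [S' → . S], [T → . e], [T → . id * +] }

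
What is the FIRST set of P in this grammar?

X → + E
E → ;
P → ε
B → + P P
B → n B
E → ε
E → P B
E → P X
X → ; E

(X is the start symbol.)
{ ε }

To compute FIRST(P), examine every production with P on the left-hand side, reading each right-hand side left to right until a non-nullable symbol is reached.

From P → ε:
  - ε-production, so ε ∈ FIRST(P)

Collecting: FIRST(P) = { ε }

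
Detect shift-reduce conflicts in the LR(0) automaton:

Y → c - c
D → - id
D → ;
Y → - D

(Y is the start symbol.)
A shift-reduce conflict occurs when an LR(0) state has both:
  - a complete (reduce) item [A → α .] (dot at the end), and
  - a shift item [B → β . c γ] (dot before a terminal).

Augment with Y' → Y and build the canonical LR(0) collection (I0 = CLOSURE({[Y' → . Y]}), then GOTO on every symbol after a dot until no new states appear). It has 10 states:
  I0: { [Y → . - D], [Y → . c - c], [Y' → . Y] }  — shift
  I1: { [D → . - id], [D → . ;], [Y → - . D] }  — shift
  I2: { [Y' → Y .] }  — accept
  I3: { [Y → c . - c] }  — shift
  I4: { [Y → c - . c] }  — shift
  I5: { [Y → c - c .] }  — reduce
  I6: { [D → - . id] }  — shift
  I7: { [D → ; .] }  — reduce
  I8: { [Y → - D .] }  — reduce
  I9: { [D → - id .] }  — reduce

No state contains both a complete item and a shift item.

Answer: No shift-reduce conflicts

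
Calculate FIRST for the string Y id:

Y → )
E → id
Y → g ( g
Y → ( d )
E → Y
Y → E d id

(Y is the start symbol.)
{ '(', ')', 'g', 'id' }

FIRST sets of the non-terminals involved (from the grammar, by fixed-point iteration):
  FIRST(Y) = { '(', ')', 'g', 'id' }

To compute FIRST(Y id), process the symbols left to right:
Symbol Y is a non-terminal. Add FIRST(Y) \ {ε} = { '(', ')', 'g', 'id' }
Y is not nullable (ε ∉ FIRST(Y)), so stop here.
FIRST(Y id) = { '(', ')', 'g', 'id' }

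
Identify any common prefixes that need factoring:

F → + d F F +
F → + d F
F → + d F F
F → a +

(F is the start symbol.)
Yes, F has productions with common prefix '+ d F'

Left-factoring is needed when two productions for the same non-terminal
share a common prefix on the right-hand side.

Productions for F:
  F → + d F F +
  F → + d F
  F → + d F F
  F → a +

Found common prefix '+ d F' in productions for F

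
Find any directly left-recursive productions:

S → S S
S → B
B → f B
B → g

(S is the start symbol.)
Yes, S is left-recursive

S → S S: LEFT RECURSIVE (starts with S)
S → B: starts with B
B → f B: starts with f
B → g: starts with g

The grammar has direct left recursion on: S.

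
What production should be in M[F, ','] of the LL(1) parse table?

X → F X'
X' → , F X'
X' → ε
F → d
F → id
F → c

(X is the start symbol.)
To find M[F, ','], we find productions for F where ',' is in the predict set (PREDICT(N → α) = (FIRST(α) \ {ε}) ∪ (FOLLOW(N) if α ⇒* ε)).

F → d: PREDICT = { 'd' }
F → id: PREDICT = { 'id' }
F → c: PREDICT = { 'c' }

M[F, ','] is empty (no production applies)

Answer: Empty (error entry)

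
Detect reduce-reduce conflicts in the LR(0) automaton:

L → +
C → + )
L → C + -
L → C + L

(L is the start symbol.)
No reduce-reduce conflicts

A reduce-reduce conflict occurs when an LR(0) state has two complete items [A → α .] and [B → β .] — both call for a reduction, and with no lookahead the parser cannot choose between them.

Augment with L' → L and build the canonical LR(0) collection (I0 = CLOSURE({[L' → . L]}), then GOTO on every symbol after a dot until no new states appear). It has 8 states:
  I0: { [C → . + )], [L → . +], [L → . C + -], [L → . C + L], [L' → . L] }  — shift
  I1: { [C → + . )], [L → + .] }  — shift, reduce
  I2: { [L → C . + -], [L → C . + L] }  — shift
  I3: { [L' → L .] }  — accept
  I4: { [C → . + )], [L → . +], [L → . C + -], [L → . C + L], [L → C + . -], [L → C + . L] }  — shift
  I5: { [L → C + - .] }  — reduce
  I6: { [L → C + L .] }  — reduce
  I7: { [C → + ) .] }  — reduce

No state contains more than one complete item.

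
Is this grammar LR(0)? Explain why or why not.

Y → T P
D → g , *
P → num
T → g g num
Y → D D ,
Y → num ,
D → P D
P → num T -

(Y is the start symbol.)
No. Shift-reduce conflict between [P → num .] and [T → . g g num]

Augment with Y' → Y and build the canonical LR(0) collection (I0 = CLOSURE({[Y' → . Y]}), then GOTO on every symbol after a dot until no new states appear). It has 21 states:
  I0: { [D → . P D], [D → . g , *], [P → . num T -], [P → . num], [T → . g g num], [Y → . D D ,], [Y → . T P], [Y → . num ,], [Y' → . Y] }  — shift
  I1: { [D → . P D], [D → . g , *], [P → . num T -], [P → . num], [Y → D . D ,] }  — shift
  I2: { [D → . P D], [D → . g , *], [D → P . D], [P → . num T -], [P → . num] }  — shift
  I3: { [P → . num T -], [P → . num], [Y → T . P] }  — shift
  I4: { [Y' → Y .] }  — accept
  I5: { [D → g . , *], [T → g . g num] }  — shift
  I6: { [P → num . T -], [P → num .], [T → . g g num], [Y → num . ,] }  — shift, reduce
  I7: { [Y → num , .] }  — reduce
  I8: { [P → num T . -] }  — shift
  I9: { [T → g . g num] }  — shift
  I10: { [T → g g . num] }  — shift
  I11: { [T → g g num .] }  — reduce
  I12: { [P → num T - .] }  — reduce
  I13: { [D → g , . *] }  — shift
  I14: { [D → g , * .] }  — reduce
  I15: { [Y → T P .] }  — reduce
  I16: { [P → num . T -], [P → num .], [T → . g g num] }  — shift, reduce
  I17: { [D → P D .] }  — reduce
  I18: { [D → g . , *] }  — shift
  I19: { [Y → D D . ,] }  — shift
  I20: { [Y → D D , .] }  — reduce

Conflict in state I6:
  Shift-reduce conflict between [P → num .] and [T → . g g num]
So the grammar is NOT LR(0).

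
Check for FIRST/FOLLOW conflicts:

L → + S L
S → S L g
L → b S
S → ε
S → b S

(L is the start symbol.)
Yes. S → S L g with FOLLOW(S) on { '+', 'b' }; S → b S with FOLLOW(S) on { 'b' }

A FIRST/FOLLOW conflict occurs when a non-terminal N has a nullable alternative N → β (β ⇒* ε) and another alternative N → α with FIRST(α) ∩ FOLLOW(N) ≠ ∅: on such a lookahead the parser cannot decide between expanding α and letting N vanish via β.

Nullable non-terminals: S.
FIRST sets used below: FIRST(S) = { '+', 'b', ε }, FIRST(L) = { '+', 'b' }

S: nullable alternative(s) S → ε; FOLLOW(S) = { $, '+', 'b', 'g' }
  S → S L g: FIRST \ {ε} = { '+', 'b' } — overlaps FOLLOW(S) on { '+', 'b' }: CONFLICT
  S → ε: FIRST \ {ε} = { } — this is the only nullable alternative, skip
  S → b S: FIRST \ {ε} = { 'b' } — overlaps FOLLOW(S) on { 'b' }: CONFLICT

L has no nullable alternative, so no FIRST/FOLLOW check is needed there.

So the grammar has 2 FIRST/FOLLOW conflicts (marked CONFLICT above).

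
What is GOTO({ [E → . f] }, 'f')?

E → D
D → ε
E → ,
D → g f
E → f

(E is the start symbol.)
{ [E → f .] }

GOTO(I, 'f') = CLOSURE({ [A → αX.β] : [A → α.Xβ] ∈ I, X = 'f' })

Items with dot before 'f', with the dot advanced:
  [E → . f] → [E → f .]
Closure adds nothing (no advanced item has the dot before a non-terminal).

GOTO = { [E → f .] }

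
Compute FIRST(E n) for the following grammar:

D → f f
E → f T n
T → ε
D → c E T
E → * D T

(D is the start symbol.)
{ '*', 'f' }

FIRST sets of the non-terminals involved (from the grammar, by fixed-point iteration):
  FIRST(E) = { '*', 'f' }

To compute FIRST(E n), process the symbols left to right:
Symbol E is a non-terminal. Add FIRST(E) \ {ε} = { '*', 'f' }
E is not nullable (ε ∉ FIRST(E)), so stop here.
FIRST(E n) = { '*', 'f' }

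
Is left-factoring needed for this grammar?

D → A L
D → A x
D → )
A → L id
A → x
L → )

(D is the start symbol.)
Yes, D has productions with common prefix 'A'

Left-factoring is needed when two productions for the same non-terminal
share a common prefix on the right-hand side.

Productions for D:
  D → A L
  D → A x
  D → )
Productions for A:
  A → L id
  A → x

Found common prefix 'A' in productions for D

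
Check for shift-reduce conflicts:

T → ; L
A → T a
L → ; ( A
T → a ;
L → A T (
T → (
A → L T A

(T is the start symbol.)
Yes — I8: [T → ; L .] vs [T → . (]; I12: [A → L T A .] vs [T → . (]; I16: [T → ( .] vs [L → . ; ( A]; I17: [L → ; ( A .] vs [T → . (]

Augment with T' → T and build the canonical LR(0) collection (I0 = CLOSURE({[T' → . T]}), then GOTO on every symbol after a dot until no new states appear). It has 18 states:
  I0: { [T → . (], [T → . ; L], [T → . a ;], [T' → . T] }  — shift
  I1: { [T → ( .] }  — reduce
  I2: { [A → . L T A], [A → . T a], [L → . ; ( A], [L → . A T (], [T → . (], [T → . ; L], [T → . a ;], [T → ; . L] }  — shift
  I3: { [T' → T .] }  — accept
  I4: { [T → a . ;] }  — shift
  I5: { [T → a ; .] }  — reduce
  I6: { [A → . L T A], [A → . T a], [L → . ; ( A], [L → . A T (], [L → ; . ( A], [T → . (], [T → . ; L], [T → . a ;], [T → ; . L] }  — shift
  I7: { [L → A . T (], [T → . (], [T → . ; L], [T → . a ;] }  — shift
  I8: { [A → L . T A], [T → . (], [T → . ; L], [T → . a ;], [T → ; L .] }  — shift, reduce
  I9: { [A → T . a] }  — shift
  I10: { [A → T a .] }  — reduce
  I11: { [A → . L T A], [A → . T a], [A → L T . A], [L → . ; ( A], [L → . A T (], [T → . (], [T → . ; L], [T → . a ;] }  — shift
  I12: { [A → L T A .], [L → A . T (], [T → . (], [T → . ; L], [T → . a ;] }  — shift, reduce
  I13: { [A → L . T A], [T → . (], [T → . ; L], [T → . a ;] }  — shift
  I14: { [L → A T . (] }  — shift
  I15: { [L → A T ( .] }  — reduce
  I16: { [A → . L T A], [A → . T a], [L → . ; ( A], [L → . A T (], [L → ; ( . A], [T → ( .], [T → . (], [T → . ; L], [T → . a ;] }  — shift, reduce
  I17: { [L → ; ( A .], [L → A . T (], [T → . (], [T → . ; L], [T → . a ;] }  — shift, reduce

I8 contains reduce item [T → ; L .] and shift items [T → . (], [T → . ; L], [T → . a ;] — shift-reduce conflict.
I12 contains reduce item [A → L T A .] and shift items [T → . (], [T → . ; L], [T → . a ;] — shift-reduce conflict.
I16 contains reduce item [T → ( .] and shift items [L → . ; ( A], [T → . (], [T → . ; L], [T → . a ;] — shift-reduce conflict.
I17 contains reduce item [L → ; ( A .] and shift items [T → . (], [T → . ; L], [T → . a ;] — shift-reduce conflict.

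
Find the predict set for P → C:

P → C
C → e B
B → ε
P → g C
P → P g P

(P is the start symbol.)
PREDICT(P → C) = (FIRST(RHS) \ {ε}) ∪ (FOLLOW(P) if ε ∈ FIRST(RHS), i.e. RHS ⇒* ε)
FIRST(C) = { 'e' }
FIRST(C) = { 'e' }
ε ∉ FIRST(C), so FOLLOW(P) is not added.
PREDICT(P → C) = { 'e' }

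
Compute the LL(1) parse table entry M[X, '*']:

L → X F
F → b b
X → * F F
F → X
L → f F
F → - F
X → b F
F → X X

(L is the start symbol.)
X → * F F

To find M[X, '*'], we find productions for X where '*' is in the predict set (PREDICT(N → α) = (FIRST(α) \ {ε}) ∪ (FOLLOW(N) if α ⇒* ε)).

X → * F F: PREDICT = { '*' }
  '*' is in predict set, so this production goes in M[X, '*']
X → b F: PREDICT = { 'b' }

M[X, '*'] = X → * F F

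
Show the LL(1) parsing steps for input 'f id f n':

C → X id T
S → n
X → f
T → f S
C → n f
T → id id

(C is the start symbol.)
Stack is shown with the top on the left.

Stack     Input       Action
----------------------------
C $       f id f n $  output C → X id T
X id T $  f id f n $  output X → f
f id T $  f id f n $  match 'f'
id T $    id f n $    match 'id'
T $       f n $       output T → f S
f S $     f n $       match 'f'
S $       n $         output S → n
n $       n $         match 'n'
$         $           accept

The string is accepted.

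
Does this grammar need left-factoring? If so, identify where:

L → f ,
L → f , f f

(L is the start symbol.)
Left-factoring is needed when two productions for the same non-terminal
share a common prefix on the right-hand side.

Productions for L:
  L → f ,
  L → f , f f

Found common prefix 'f ,' in productions for L

Answer: Yes, L has productions with common prefix 'f ,'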